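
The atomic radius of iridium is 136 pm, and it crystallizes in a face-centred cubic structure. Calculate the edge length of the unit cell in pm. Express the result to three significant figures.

In an FCC lattice, atoms touch along the face diagonal, so √2·a = 4r.
a = 4r/√2 = 4 × 136 / 1.4142 = 385 pm.

385 pm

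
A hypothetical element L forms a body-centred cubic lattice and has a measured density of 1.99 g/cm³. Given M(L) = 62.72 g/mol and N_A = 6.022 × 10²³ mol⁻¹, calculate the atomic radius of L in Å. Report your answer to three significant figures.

For a BCC cell (Z = 2), a³ = Z·M/(N_A·ρ) = 2 × 62.72 / (6.022 × 10²³ × 1.990) = 1.047 × 10^-22 cm³, so a = 4.713 × 10^-8 cm = 4.713 Å.
Atoms touch along the body diagonal, so √3·a = 4r, so r = 0.4330 × a = 2.04 Å.

2.04 Å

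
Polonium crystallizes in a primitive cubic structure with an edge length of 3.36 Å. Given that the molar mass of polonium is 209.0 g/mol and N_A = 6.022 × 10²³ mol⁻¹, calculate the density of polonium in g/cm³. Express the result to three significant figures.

A simple cubic unit cell contains Z = 1 atom.
Cell volume: a³ = (3.36 Å)³ = (3.360 × 10^-8 cm)³ = 3.793 × 10^-23 cm³.
ρ = Z·M/(N_A·a³) = 1 × 209.0 / (6.022 × 10²³ × 3.793 × 10^-23) = 9.149 g/cm³.

9.15 g/cm³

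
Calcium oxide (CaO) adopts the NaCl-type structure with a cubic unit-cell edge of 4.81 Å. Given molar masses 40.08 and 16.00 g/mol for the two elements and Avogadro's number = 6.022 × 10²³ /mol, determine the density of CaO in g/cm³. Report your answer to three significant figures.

The NaCl-type structure contains Z = 4 formula units per cell; M(CaO) = 40.08 + 16.00 = 56.08 g/mol.
a³ = (4.810 × 10^-8 cm)³ = 1.113 × 10^-22 cm³.
ρ = 4 × 56.08 / (6.022 × 10²³ × 1.113 × 10^-22) = 3.347 g/cm³.

3.35 g/cm³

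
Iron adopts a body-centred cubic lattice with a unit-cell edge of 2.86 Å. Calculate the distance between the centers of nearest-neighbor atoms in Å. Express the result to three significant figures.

In a BCC structure, atoms touch along the body diagonal, so √3·a = 4r; the nearest-neighbor distance equals 2r = 0.8660·a.
d = 0.8660 × 2.86 = 2.48 Å.

2.48 Å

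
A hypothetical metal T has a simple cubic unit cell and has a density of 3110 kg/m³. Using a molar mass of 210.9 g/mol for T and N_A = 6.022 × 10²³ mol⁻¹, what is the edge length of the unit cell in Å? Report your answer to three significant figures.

4.83 Å

With Z = 1 atom per simple cubic cell, a³ = Z·M/(N_A·ρ) = 1 × 210.9 / (6.022 × 10²³ × 3.110 g/cm³) = 1.126 × 10^-22 cm³.
a = (1.126 × 10^-22)^(1/3) = 4.829 × 10^-8 cm = 4.83 Å.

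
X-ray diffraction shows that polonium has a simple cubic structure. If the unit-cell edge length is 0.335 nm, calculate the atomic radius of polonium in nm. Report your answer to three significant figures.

In a simple cubic lattice, atoms touch along the cell edge, so a = 2r.
r = a/2 = 0.335/2 = 0.168 nm.

0.168 nm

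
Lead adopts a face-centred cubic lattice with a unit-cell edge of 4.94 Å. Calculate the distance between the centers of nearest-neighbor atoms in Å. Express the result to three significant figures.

3.49 Å

In an FCC structure, atoms touch along the face diagonal, so √2·a = 4r; the nearest-neighbor distance equals 2r = 0.7071·a.
d = 0.7071 × 4.94 = 3.49 Å.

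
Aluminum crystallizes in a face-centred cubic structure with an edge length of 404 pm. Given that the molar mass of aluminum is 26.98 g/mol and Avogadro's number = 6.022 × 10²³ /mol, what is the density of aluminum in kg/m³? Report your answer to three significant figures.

2720 kg/m³

An FCC unit cell contains Z = 4 atoms.
Cell volume: a³ = (404 pm)³ = (4.040 × 10^-8 cm)³ = 6.594 × 10^-23 cm³.
ρ = Z·M/(N_A·a³) = 4 × 26.98 / (6.022 × 10²³ × 6.594 × 10^-23) = 2.718 g/cm³ = 2720 kg/m³.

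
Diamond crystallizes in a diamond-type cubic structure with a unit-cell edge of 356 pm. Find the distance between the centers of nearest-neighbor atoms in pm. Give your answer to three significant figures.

154 pm

In a diamond cubic structure, nearest neighbors lie along the body diagonal with √3·a = 8r; the nearest-neighbor distance equals 2r = 0.4330·a.
d = 0.4330 × 356 = 154 pm.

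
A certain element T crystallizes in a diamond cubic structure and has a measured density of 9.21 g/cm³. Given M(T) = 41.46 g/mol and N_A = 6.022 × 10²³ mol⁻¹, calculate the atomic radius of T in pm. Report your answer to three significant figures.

84.7 pm

For a diamond cubic cell (Z = 8), a³ = Z·M/(N_A·ρ) = 8 × 41.46 / (6.022 × 10²³ × 9.210) = 5.980 × 10^-23 cm³, so a = 3.911 × 10^-8 cm = 391.1 pm.
Nearest neighbors lie along the body diagonal with √3·a = 8r, so r = 0.2165 × a = 84.7 pm.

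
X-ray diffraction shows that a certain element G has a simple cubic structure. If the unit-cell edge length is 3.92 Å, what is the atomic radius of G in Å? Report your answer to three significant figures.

In a simple cubic lattice, atoms touch along the cell edge, so a = 2r.
r = a/2 = 3.92/2 = 1.96 Å.

1.96 Å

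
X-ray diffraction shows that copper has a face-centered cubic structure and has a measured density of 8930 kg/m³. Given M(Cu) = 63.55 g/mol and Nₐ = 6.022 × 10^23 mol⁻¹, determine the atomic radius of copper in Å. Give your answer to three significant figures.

For an FCC cell (Z = 4), a³ = Z·M/(N_A·ρ) = 4 × 63.55 / (6.022 × 10²³ × 8.930) = 4.727 × 10^-23 cm³, so a = 3.616 × 10^-8 cm = 3.616 Å.
Atoms touch along the face diagonal, so √2·a = 4r, so r = 0.3536 × a = 1.28 Å.

1.28 Å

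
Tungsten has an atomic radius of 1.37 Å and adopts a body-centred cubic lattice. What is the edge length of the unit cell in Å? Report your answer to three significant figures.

In a BCC lattice, atoms touch along the body diagonal, so √3·a = 4r.
a = 4r/√3 = 4 × 1.37 / 1.7321 = 3.16 Å.

3.16 Å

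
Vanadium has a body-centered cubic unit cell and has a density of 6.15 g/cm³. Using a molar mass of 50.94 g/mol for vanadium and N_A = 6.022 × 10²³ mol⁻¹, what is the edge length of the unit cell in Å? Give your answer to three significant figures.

With Z = 2 atoms per BCC cell, a³ = Z·M/(N_A·ρ) = 2 × 50.94 / (6.022 × 10²³ × 6.150 g/cm³) = 2.751 × 10^-23 cm³.
a = (2.751 × 10^-23)^(1/3) = 3.019 × 10^-8 cm = 3.02 Å.

3.02 Å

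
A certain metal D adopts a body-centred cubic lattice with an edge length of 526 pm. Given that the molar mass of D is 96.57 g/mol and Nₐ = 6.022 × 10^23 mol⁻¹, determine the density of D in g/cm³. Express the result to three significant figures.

2.20 g/cm³

A BCC unit cell contains Z = 2 atoms.
Cell volume: a³ = (526 pm)³ = (5.260 × 10^-8 cm)³ = 1.455 × 10^-22 cm³.
ρ = Z·M/(N_A·a³) = 2 × 96.57 / (6.022 × 10²³ × 1.455 × 10^-22) = 2.204 g/cm³.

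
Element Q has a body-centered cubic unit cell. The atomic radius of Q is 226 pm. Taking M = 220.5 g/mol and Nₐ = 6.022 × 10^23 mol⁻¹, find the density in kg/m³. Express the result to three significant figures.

5150 kg/m³

In a BCC lattice, atoms touch along the body diagonal, so √3·a = 4r, giving a = 521.9 pm = 5.219 × 10^-8 cm.
With Z = 2, ρ = Z·M/(N_A·a³) = 2 × 220.5 / (6.022 × 10²³ × 1.422 × 10^-22) = 5.151 g/cm³ = 5150 kg/m³.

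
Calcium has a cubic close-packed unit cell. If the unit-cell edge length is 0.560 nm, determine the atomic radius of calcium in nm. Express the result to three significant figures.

In an FCC lattice, atoms touch along the face diagonal, so √2·a = 4r.
r = √2·a/4 = 1.4142 × 0.560 / 4 = 0.198 nm.

0.198 nm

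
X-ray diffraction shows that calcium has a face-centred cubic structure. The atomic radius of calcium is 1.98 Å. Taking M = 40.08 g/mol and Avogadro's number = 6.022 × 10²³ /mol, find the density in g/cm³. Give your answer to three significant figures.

In an FCC lattice, atoms touch along the face diagonal, so √2·a = 4r, giving a = 5.600 Å = 5.600 × 10^-8 cm.
With Z = 4, ρ = Z·M/(N_A·a³) = 4 × 40.08 / (6.022 × 10²³ × 1.756 × 10^-22) = 1.516 g/cm³.

1.52 g/cm³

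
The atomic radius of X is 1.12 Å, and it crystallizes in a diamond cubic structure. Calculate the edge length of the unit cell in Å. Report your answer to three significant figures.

5.17 Å

In a diamond cubic lattice, nearest neighbors lie along the body diagonal with √3·a = 8r.
a = 8r/√3 = 8 × 1.12 / 1.7321 = 5.17 Å.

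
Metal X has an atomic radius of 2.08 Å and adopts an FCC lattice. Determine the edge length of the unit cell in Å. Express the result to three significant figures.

5.88 Å

In an FCC lattice, atoms touch along the face diagonal, so √2·a = 4r.
a = 4r/√2 = 4 × 2.08 / 1.4142 = 5.88 Å.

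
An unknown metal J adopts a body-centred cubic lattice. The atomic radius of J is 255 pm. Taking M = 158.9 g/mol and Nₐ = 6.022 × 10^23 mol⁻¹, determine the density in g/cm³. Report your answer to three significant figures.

In a BCC lattice, atoms touch along the body diagonal, so √3·a = 4r, giving a = 588.9 pm = 5.889 × 10^-8 cm.
With Z = 2, ρ = Z·M/(N_A·a³) = 2 × 158.9 / (6.022 × 10²³ × 2.042 × 10^-22) = 2.584 g/cm³.

2.58 g/cm³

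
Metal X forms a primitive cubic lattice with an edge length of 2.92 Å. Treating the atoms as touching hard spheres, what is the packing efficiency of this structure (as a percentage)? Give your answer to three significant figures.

In a simple cubic lattice atoms touch along the cell edge, so a = 2r, so r = 0.5000a = 1.460 Å.
Packing fraction = Z·(4/3)πr³ / a³ = 1 × (4/3)π × (1.460)³ / (2.92)³ = 0.5236 = 52.4%.

52.4%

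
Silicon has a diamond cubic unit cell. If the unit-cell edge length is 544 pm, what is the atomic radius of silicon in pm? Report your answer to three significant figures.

118 pm

In a diamond cubic lattice, nearest neighbors lie along the body diagonal with √3·a = 8r.
r = √3·a/8 = 1.7321 × 544 / 8 = 118 pm.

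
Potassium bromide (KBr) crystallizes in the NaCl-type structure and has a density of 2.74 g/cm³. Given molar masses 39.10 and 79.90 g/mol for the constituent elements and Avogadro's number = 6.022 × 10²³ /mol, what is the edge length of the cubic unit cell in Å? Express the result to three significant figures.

6.61 Å

M(KBr) = 119.0 g/mol; Z = 4 formula units per cell.
a³ = Z·M/(N_A·ρ) = 4 × 119.0 / (6.022 × 10²³ × 2.74) = 2.885 × 10^-22 cm³, so a = 6.608 × 10^-8 cm = 6.61 Å.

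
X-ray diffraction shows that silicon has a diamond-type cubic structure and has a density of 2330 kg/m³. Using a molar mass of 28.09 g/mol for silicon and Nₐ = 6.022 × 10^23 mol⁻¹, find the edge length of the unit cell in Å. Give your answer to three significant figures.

With Z = 8 atoms per diamond cubic cell, a³ = Z·M/(N_A·ρ) = 8 × 28.09 / (6.022 × 10²³ × 2.330 g/cm³) = 1.602 × 10^-22 cm³.
a = (1.602 × 10^-22)^(1/3) = 5.431 × 10^-8 cm = 5.43 Å.

5.43 Å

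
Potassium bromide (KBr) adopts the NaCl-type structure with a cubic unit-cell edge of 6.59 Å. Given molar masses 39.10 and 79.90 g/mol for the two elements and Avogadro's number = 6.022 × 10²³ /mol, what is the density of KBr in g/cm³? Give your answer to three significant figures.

2.76 g/cm³

The NaCl-type structure contains Z = 4 formula units per cell; M(KBr) = 39.10 + 79.90 = 119.0 g/mol.
a³ = (6.590 × 10^-8 cm)³ = 2.862 × 10^-22 cm³.
ρ = 4 × 119.0 / (6.022 × 10²³ × 2.862 × 10^-22) = 2.762 g/cm³.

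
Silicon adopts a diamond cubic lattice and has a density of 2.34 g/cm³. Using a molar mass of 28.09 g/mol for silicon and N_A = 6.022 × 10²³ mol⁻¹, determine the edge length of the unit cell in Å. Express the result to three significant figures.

With Z = 8 atoms per diamond cubic cell, a³ = Z·M/(N_A·ρ) = 8 × 28.09 / (6.022 × 10²³ × 2.340 g/cm³) = 1.595 × 10^-22 cm³.
a = (1.595 × 10^-22)^(1/3) = 5.423 × 10^-8 cm = 5.42 Å.

5.42 Å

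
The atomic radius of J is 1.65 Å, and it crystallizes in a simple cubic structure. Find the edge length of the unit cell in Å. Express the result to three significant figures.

In a simple cubic lattice, atoms touch along the cell edge, so a = 2r.
a = 2r = 2 × 1.65 = 3.30 Å.

3.30 Å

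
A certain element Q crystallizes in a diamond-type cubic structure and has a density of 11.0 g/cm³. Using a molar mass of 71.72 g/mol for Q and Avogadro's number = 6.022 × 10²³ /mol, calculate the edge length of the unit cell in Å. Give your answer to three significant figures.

With Z = 8 atoms per diamond cubic cell, a³ = Z·M/(N_A·ρ) = 8 × 71.72 / (6.022 × 10²³ × 11.00 g/cm³) = 8.662 × 10^-23 cm³.
a = (8.662 × 10^-23)^(1/3) = 4.425 × 10^-8 cm = 4.42 Å.

4.42 Å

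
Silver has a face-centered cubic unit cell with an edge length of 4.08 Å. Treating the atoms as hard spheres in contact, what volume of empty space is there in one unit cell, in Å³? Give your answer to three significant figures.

17.6 Å³

In an FCC lattice atoms touch along the face diagonal, so √2·a = 4r, so r = 0.3536a = 1.442 Å.
V_cell = a³ = 67.92 Å³; V_atoms = 4 × (4/3)πr³ = 50.29 Å³.
Empty space = 67.92 − 50.29 = 17.6 Å³.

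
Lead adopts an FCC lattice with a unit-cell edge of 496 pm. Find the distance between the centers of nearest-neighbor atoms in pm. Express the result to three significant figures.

351 pm

In an FCC structure, atoms touch along the face diagonal, so √2·a = 4r; the nearest-neighbor distance equals 2r = 0.7071·a.
d = 0.7071 × 496 = 351 pm.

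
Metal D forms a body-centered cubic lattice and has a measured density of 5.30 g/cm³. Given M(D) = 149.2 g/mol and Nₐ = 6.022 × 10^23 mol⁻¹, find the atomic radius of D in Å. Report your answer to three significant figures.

1.97 Å

For a BCC cell (Z = 2), a³ = Z·M/(N_A·ρ) = 2 × 149.2 / (6.022 × 10²³ × 5.300) = 9.349 × 10^-23 cm³, so a = 4.539 × 10^-8 cm = 4.539 Å.
Atoms touch along the body diagonal, so √3·a = 4r, so r = 0.4330 × a = 1.97 Å.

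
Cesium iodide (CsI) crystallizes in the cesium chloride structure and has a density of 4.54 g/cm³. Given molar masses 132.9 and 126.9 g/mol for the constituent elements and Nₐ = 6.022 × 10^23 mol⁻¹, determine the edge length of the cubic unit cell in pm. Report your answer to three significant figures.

M(CsI) = 259.8 g/mol; Z = 1 formula unit per cell.
a³ = Z·M/(N_A·ρ) = 1 × 259.8 / (6.022 × 10²³ × 4.54) = 9.503 × 10^-23 cm³, so a = 4.563 × 10^-8 cm = 456 pm.

456 pm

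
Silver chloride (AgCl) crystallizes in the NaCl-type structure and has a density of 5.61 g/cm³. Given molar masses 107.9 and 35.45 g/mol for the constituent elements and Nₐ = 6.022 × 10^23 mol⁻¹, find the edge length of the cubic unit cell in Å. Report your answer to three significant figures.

M(AgCl) = 143.35 g/mol; Z = 4 formula units per cell.
a³ = Z·M/(N_A·ρ) = 4 × 143.35 / (6.022 × 10²³ × 5.61) = 1.697 × 10^-22 cm³, so a = 5.537 × 10^-8 cm = 5.54 Å.

5.54 Å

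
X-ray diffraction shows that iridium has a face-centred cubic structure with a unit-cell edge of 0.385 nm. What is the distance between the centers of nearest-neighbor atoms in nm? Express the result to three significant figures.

In an FCC structure, atoms touch along the face diagonal, so √2·a = 4r; the nearest-neighbor distance equals 2r = 0.7071·a.
d = 0.7071 × 0.385 = 0.272 nm.

0.272 nm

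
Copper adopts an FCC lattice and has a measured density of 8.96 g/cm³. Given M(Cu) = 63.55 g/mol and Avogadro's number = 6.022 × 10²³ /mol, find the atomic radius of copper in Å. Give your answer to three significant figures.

For an FCC cell (Z = 4), a³ = Z·M/(N_A·ρ) = 4 × 63.55 / (6.022 × 10²³ × 8.960) = 4.711 × 10^-23 cm³, so a = 3.612 × 10^-8 cm = 3.612 Å.
Atoms touch along the face diagonal, so √2·a = 4r, so r = 0.3536 × a = 1.28 Å.

1.28 Å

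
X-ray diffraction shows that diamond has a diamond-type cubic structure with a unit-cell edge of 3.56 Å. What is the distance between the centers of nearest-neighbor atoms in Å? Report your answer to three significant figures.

In a diamond cubic structure, nearest neighbors lie along the body diagonal with √3·a = 8r; the nearest-neighbor distance equals 2r = 0.4330·a.
d = 0.4330 × 3.56 = 1.54 Å.

1.54 Å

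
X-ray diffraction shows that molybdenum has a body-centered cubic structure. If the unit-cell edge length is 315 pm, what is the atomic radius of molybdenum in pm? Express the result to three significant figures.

136 pm

In a BCC lattice, atoms touch along the body diagonal, so √3·a = 4r.
r = √3·a/4 = 1.7321 × 315 / 4 = 136 pm.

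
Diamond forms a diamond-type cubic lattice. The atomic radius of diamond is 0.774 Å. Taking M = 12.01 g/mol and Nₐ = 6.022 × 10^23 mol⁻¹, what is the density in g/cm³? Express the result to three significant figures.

3.49 g/cm³

In a diamond cubic lattice, nearest neighbors lie along the body diagonal with √3·a = 8r, giving a = 3.575 Å = 3.575 × 10^-8 cm.
With Z = 8, ρ = Z·M/(N_A·a³) = 8 × 12.01 / (6.022 × 10²³ × 4.569 × 10^-23) = 3.492 g/cm³.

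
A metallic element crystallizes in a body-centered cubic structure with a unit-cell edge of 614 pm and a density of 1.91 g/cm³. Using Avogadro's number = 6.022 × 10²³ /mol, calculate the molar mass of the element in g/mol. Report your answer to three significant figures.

133 g/mol

A BCC cell has Z = 2 atoms; a = 6.140 × 10^-8 cm.
M = ρ·N_A·a³/Z = 1.91 × 6.022 × 10²³ × 2.315 × 10^-22 / 2 = 133 g/mol.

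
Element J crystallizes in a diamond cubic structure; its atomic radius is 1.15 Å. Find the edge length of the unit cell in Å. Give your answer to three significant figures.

5.31 Å

In a diamond cubic lattice, nearest neighbors lie along the body diagonal with √3·a = 8r.
a = 8r/√3 = 8 × 1.15 / 1.7321 = 5.31 Å.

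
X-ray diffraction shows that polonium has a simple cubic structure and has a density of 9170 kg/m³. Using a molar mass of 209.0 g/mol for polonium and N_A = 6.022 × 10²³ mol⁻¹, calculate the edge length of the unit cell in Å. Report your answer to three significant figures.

3.36 Å

With Z = 1 atom per simple cubic cell, a³ = Z·M/(N_A·ρ) = 1 × 209.0 / (6.022 × 10²³ × 9.170 g/cm³) = 3.785 × 10^-23 cm³.
a = (3.785 × 10^-23)^(1/3) = 3.357 × 10^-8 cm = 3.36 Å.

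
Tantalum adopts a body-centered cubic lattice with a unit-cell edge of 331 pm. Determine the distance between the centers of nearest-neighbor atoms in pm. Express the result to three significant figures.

287 pm

In a BCC structure, atoms touch along the body diagonal, so √3·a = 4r; the nearest-neighbor distance equals 2r = 0.8660·a.
d = 0.8660 × 331 = 287 pm.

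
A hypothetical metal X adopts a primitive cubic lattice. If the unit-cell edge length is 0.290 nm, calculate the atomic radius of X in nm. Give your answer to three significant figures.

0.145 nm

In a simple cubic lattice, atoms touch along the cell edge, so a = 2r.
r = a/2 = 0.290/2 = 0.145 nm.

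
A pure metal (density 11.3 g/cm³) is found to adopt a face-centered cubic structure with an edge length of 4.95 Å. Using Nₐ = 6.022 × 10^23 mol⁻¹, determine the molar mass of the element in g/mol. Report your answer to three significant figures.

206 g/mol

An FCC cell has Z = 4 atoms; a = 4.950 × 10^-8 cm.
M = ρ·N_A·a³/Z = 11.3 × 6.022 × 10²³ × 1.213 × 10^-22 / 4 = 206 g/mol.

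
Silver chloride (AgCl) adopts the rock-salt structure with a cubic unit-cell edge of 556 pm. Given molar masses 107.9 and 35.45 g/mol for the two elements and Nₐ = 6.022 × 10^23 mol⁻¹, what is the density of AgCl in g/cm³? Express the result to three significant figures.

5.54 g/cm³

The rock-salt structure contains Z = 4 formula units per cell; M(AgCl) = 107.9 + 35.45 = 143.35 g/mol.
a³ = (5.560 × 10^-8 cm)³ = 1.719 × 10^-22 cm³.
ρ = 4 × 143.35 / (6.022 × 10²³ × 1.719 × 10^-22) = 5.540 g/cm³.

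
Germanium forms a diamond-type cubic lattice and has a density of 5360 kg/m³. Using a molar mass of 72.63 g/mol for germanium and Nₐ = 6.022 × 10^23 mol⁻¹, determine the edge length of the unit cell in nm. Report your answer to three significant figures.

0.565 nm

With Z = 8 atoms per diamond cubic cell, a³ = Z·M/(N_A·ρ) = 8 × 72.63 / (6.022 × 10²³ × 5.360 g/cm³) = 1.800 × 10^-22 cm³.
a = (1.800 × 10^-22)^(1/3) = 5.646 × 10^-8 cm = 0.565 nm.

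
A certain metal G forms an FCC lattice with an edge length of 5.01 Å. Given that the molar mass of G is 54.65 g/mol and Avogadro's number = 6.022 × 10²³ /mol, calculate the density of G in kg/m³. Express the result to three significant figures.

An FCC unit cell contains Z = 4 atoms.
Cell volume: a³ = (5.01 Å)³ = (5.010 × 10^-8 cm)³ = 1.258 × 10^-22 cm³.
ρ = Z·M/(N_A·a³) = 4 × 54.65 / (6.022 × 10²³ × 1.258 × 10^-22) = 2.887 g/cm³ = 2890 kg/m³.

2890 kg/m³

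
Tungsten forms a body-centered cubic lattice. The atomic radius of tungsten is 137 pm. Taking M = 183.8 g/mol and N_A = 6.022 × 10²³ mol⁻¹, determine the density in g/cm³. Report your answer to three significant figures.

19.3 g/cm³

In a BCC lattice, atoms touch along the body diagonal, so √3·a = 4r, giving a = 316.4 pm = 3.164 × 10^-8 cm.
With Z = 2, ρ = Z·M/(N_A·a³) = 2 × 183.8 / (6.022 × 10²³ × 3.167 × 10^-23) = 19.27 g/cm³.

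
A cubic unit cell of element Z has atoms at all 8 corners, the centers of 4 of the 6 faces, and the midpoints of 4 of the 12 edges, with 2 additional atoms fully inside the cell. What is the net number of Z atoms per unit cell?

Corner atoms are shared by 8 cells (1/8 each), face atoms by 2 (1/2 each), edge atoms by 4 (1/4 each), interior atoms are unshared.
Net atoms = 8 × 1/8 + 4 × 1/2 + 4 × 1/4 + 2 = 1 + 2 + 1 + 2 = 6.

6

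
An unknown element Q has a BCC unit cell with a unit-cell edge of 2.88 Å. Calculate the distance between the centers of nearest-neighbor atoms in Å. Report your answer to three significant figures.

2.49 Å

In a BCC structure, atoms touch along the body diagonal, so √3·a = 4r; the nearest-neighbor distance equals 2r = 0.8660·a.
d = 0.8660 × 2.88 = 2.49 Å.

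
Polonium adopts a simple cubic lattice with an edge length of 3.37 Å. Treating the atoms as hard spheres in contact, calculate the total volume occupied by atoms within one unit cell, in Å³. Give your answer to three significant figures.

20.0 Å³

In a simple cubic lattice atoms touch along the cell edge, so a = 2r, so r = 0.5000a = 1.685 Å.
V_atoms = Z × (4/3)πr³ = 1 × (4/3)π × (1.685)³ = 20.0 Å³.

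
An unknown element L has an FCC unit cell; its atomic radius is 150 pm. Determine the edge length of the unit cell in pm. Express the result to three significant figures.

In an FCC lattice, atoms touch along the face diagonal, so √2·a = 4r.
a = 4r/√2 = 4 × 150 / 1.4142 = 424 pm.

424 pm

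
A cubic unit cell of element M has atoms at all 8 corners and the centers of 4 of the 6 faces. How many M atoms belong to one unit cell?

3

Corner atoms are shared by 8 cells (1/8 each), face atoms by 2 (1/2 each).
Net atoms = 8 × 1/8 + 4 × 1/2 = 1 + 2 = 3.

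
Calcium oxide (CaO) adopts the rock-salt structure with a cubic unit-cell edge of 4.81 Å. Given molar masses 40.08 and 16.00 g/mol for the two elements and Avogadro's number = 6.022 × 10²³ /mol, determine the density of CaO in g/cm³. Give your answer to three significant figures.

The rock-salt structure contains Z = 4 formula units per cell; M(CaO) = 40.08 + 16.00 = 56.08 g/mol.
a³ = (4.810 × 10^-8 cm)³ = 1.113 × 10^-22 cm³.
ρ = 4 × 56.08 / (6.022 × 10²³ × 1.113 × 10^-22) = 3.347 g/cm³.

3.35 g/cm³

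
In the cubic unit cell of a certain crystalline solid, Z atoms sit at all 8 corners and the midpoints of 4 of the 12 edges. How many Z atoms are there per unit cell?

2

Corner atoms are shared by 8 cells (1/8 each), edge atoms by 4 (1/4 each).
Net atoms = 8 × 1/8 + 4 × 1/4 = 1 + 1 = 2.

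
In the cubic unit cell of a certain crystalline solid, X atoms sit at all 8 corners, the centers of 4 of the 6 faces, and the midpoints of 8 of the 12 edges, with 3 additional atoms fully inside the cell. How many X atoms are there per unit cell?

8

Corner atoms are shared by 8 cells (1/8 each), face atoms by 2 (1/2 each), edge atoms by 4 (1/4 each), interior atoms are unshared.
Net atoms = 8 × 1/8 + 4 × 1/2 + 8 × 1/4 + 3 = 1 + 2 + 2 + 3 = 8.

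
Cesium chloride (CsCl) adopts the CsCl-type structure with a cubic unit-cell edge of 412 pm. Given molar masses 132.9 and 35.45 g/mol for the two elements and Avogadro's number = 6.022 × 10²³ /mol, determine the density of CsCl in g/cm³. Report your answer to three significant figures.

The CsCl-type structure contains Z = 1 formula unit per cell; M(CsCl) = 132.9 + 35.45 = 168.35 g/mol.
a³ = (4.120 × 10^-8 cm)³ = 6.993 × 10^-23 cm³.
ρ = 1 × 168.35 / (6.022 × 10²³ × 6.993 × 10^-23) = 3.997 g/cm³.

4.00 g/cm³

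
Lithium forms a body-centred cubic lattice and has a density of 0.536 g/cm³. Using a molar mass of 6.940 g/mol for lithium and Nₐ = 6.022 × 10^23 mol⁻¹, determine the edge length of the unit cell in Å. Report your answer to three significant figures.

With Z = 2 atoms per BCC cell, a³ = Z·M/(N_A·ρ) = 2 × 6.940 / (6.022 × 10²³ × 0.5360 g/cm³) = 4.300 × 10^-23 cm³.
a = (4.300 × 10^-23)^(1/3) = 3.503 × 10^-8 cm = 3.50 Å.

3.50 Å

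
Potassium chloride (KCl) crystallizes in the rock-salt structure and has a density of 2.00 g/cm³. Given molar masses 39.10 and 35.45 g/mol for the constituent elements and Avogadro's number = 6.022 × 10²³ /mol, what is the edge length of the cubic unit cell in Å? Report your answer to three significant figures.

6.28 Å

M(KCl) = 74.55 g/mol; Z = 4 formula units per cell.
a³ = Z·M/(N_A·ρ) = 4 × 74.55 / (6.022 × 10²³ × 2.00) = 2.476 × 10^-22 cm³, so a = 6.279 × 10^-8 cm = 6.28 Å.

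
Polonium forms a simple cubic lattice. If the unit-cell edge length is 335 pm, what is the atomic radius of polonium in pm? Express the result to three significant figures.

168 pm

In a simple cubic lattice, atoms touch along the cell edge, so a = 2r.
r = a/2 = 335/2 = 168 pm.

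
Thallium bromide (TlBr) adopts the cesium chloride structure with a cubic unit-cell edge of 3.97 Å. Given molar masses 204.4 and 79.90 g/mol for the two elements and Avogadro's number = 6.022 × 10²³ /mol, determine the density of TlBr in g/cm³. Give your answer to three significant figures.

The cesium chloride structure contains Z = 1 formula unit per cell; M(TlBr) = 204.4 + 79.90 = 284.3 g/mol.
a³ = (3.970 × 10^-8 cm)³ = 6.257 × 10^-23 cm³.
ρ = 1 × 284.3 / (6.022 × 10²³ × 6.257 × 10^-23) = 7.545 g/cm³.

7.55 g/cm³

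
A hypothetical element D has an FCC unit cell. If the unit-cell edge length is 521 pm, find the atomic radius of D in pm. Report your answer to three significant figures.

184 pm

In an FCC lattice, atoms touch along the face diagonal, so √2·a = 4r.
r = √2·a/4 = 1.4142 × 521 / 4 = 184 pm.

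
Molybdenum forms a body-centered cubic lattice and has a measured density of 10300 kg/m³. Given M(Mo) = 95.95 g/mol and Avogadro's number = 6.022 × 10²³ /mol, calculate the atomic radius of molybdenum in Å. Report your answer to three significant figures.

For a BCC cell (Z = 2), a³ = Z·M/(N_A·ρ) = 2 × 95.95 / (6.022 × 10²³ × 10.30) = 3.094 × 10^-23 cm³, so a = 3.139 × 10^-8 cm = 3.139 Å.
Atoms touch along the body diagonal, so √3·a = 4r, so r = 0.4330 × a = 1.36 Å.

1.36 Å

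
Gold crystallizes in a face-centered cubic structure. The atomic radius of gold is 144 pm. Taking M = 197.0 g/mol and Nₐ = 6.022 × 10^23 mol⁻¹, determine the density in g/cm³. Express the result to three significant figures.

In an FCC lattice, atoms touch along the face diagonal, so √2·a = 4r, giving a = 407.3 pm = 4.073 × 10^-8 cm.
With Z = 4, ρ = Z·M/(N_A·a³) = 4 × 197.0 / (6.022 × 10²³ × 6.757 × 10^-23) = 19.37 g/cm³.

19.4 g/cm³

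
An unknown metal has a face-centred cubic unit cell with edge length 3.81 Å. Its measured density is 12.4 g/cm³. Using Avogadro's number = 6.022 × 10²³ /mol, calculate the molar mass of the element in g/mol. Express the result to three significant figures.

103 g/mol

An FCC cell has Z = 4 atoms; a = 3.810 × 10^-8 cm.
M = ρ·N_A·a³/Z = 12.4 × 6.022 × 10²³ × 5.531 × 10^-23 / 4 = 103 g/mol.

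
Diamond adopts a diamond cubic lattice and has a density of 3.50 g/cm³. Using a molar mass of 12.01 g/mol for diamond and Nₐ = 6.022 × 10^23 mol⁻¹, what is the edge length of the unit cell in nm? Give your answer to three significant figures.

0.357 nm

With Z = 8 atoms per diamond cubic cell, a³ = Z·M/(N_A·ρ) = 8 × 12.01 / (6.022 × 10²³ × 3.500 g/cm³) = 4.559 × 10^-23 cm³.
a = (4.559 × 10^-23)^(1/3) = 3.572 × 10^-8 cm = 0.357 nm.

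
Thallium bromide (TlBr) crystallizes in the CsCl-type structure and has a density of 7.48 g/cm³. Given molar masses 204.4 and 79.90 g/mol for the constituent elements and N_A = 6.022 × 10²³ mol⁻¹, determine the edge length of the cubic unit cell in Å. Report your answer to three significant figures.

3.98 Å

M(TlBr) = 284.3 g/mol; Z = 1 formula unit per cell.
a³ = Z·M/(N_A·ρ) = 1 × 284.3 / (6.022 × 10²³ × 7.48) = 6.312 × 10^-23 cm³, so a = 3.981 × 10^-8 cm = 3.98 Å.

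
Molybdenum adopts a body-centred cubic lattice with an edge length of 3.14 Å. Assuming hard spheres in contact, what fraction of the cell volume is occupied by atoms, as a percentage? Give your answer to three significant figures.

In a BCC lattice atoms touch along the body diagonal, so √3·a = 4r, so r = 0.4330a = 1.360 Å.
Packing fraction = Z·(4/3)πr³ / a³ = 2 × (4/3)π × (1.360)³ / (3.14)³ = 0.6802 = 68.0%.

68.0%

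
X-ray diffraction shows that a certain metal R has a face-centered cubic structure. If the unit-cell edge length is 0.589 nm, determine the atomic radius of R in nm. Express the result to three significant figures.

In an FCC lattice, atoms touch along the face diagonal, so √2·a = 4r.
r = √2·a/4 = 1.4142 × 0.589 / 4 = 0.208 nm.

0.208 nm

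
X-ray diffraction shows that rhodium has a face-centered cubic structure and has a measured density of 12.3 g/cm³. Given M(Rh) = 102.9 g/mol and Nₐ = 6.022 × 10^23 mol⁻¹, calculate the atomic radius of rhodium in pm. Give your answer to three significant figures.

For an FCC cell (Z = 4), a³ = Z·M/(N_A·ρ) = 4 × 102.9 / (6.022 × 10²³ × 12.30) = 5.557 × 10^-23 cm³, so a = 3.816 × 10^-8 cm = 381.6 pm.
Atoms touch along the face diagonal, so √2·a = 4r, so r = 0.3536 × a = 135 pm.

135 pm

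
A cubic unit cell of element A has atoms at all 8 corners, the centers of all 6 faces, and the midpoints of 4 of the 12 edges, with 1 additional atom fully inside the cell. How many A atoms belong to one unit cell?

6

Corner atoms are shared by 8 cells (1/8 each), face atoms by 2 (1/2 each), edge atoms by 4 (1/4 each), interior atoms are unshared.
Net atoms = 8 × 1/8 + 6 × 1/2 + 4 × 1/4 + 1 = 1 + 3 + 1 + 1 = 6.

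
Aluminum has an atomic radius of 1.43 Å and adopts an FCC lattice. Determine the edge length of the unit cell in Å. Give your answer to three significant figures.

4.04 Å

In an FCC lattice, atoms touch along the face diagonal, so √2·a = 4r.
a = 4r/√2 = 4 × 1.43 / 1.4142 = 4.04 Å.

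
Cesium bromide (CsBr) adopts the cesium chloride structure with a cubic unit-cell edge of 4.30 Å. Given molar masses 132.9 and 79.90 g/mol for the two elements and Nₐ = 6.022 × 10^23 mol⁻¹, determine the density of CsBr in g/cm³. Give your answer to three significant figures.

4.44 g/cm³

The cesium chloride structure contains Z = 1 formula unit per cell; M(CsBr) = 132.9 + 79.90 = 212.8 g/mol.
a³ = (4.300 × 10^-8 cm)³ = 7.951 × 10^-23 cm³.
ρ = 1 × 212.8 / (6.022 × 10²³ × 7.951 × 10^-23) = 4.445 g/cm³.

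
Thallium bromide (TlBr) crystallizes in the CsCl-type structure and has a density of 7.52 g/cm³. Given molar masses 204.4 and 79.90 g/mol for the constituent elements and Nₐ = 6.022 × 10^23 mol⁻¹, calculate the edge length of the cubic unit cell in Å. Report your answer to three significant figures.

3.97 Å

M(TlBr) = 284.3 g/mol; Z = 1 formula unit per cell.
a³ = Z·M/(N_A·ρ) = 1 × 284.3 / (6.022 × 10²³ × 7.52) = 6.278 × 10^-23 cm³, so a = 3.974 × 10^-8 cm = 3.97 Å.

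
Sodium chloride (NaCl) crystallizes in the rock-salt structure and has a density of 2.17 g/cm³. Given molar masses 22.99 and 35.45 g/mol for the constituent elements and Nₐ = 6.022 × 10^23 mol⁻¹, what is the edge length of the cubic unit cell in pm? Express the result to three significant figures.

563 pm

M(NaCl) = 58.44 g/mol; Z = 4 formula units per cell.
a³ = Z·M/(N_A·ρ) = 4 × 58.44 / (6.022 × 10²³ × 2.17) = 1.789 × 10^-22 cm³, so a = 5.635 × 10^-8 cm = 563 pm.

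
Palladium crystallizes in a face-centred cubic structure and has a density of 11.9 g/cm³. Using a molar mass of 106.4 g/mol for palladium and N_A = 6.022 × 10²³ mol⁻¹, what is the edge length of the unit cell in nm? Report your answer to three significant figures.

With Z = 4 atoms per FCC cell, a³ = Z·M/(N_A·ρ) = 4 × 106.4 / (6.022 × 10²³ × 11.90 g/cm³) = 5.939 × 10^-23 cm³.
a = (5.939 × 10^-23)^(1/3) = 3.902 × 10^-8 cm = 0.390 nm.

0.390 nm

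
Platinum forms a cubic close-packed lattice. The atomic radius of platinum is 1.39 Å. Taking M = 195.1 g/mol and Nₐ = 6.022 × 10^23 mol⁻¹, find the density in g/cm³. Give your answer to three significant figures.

21.3 g/cm³

In an FCC lattice, atoms touch along the face diagonal, so √2·a = 4r, giving a = 3.932 Å = 3.932 × 10^-8 cm.
With Z = 4, ρ = Z·M/(N_A·a³) = 4 × 195.1 / (6.022 × 10²³ × 6.077 × 10^-23) = 21.33 g/cm³.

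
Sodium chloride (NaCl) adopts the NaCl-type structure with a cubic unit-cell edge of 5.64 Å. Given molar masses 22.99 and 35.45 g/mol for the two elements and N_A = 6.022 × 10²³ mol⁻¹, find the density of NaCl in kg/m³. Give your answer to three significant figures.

The NaCl-type structure contains Z = 4 formula units per cell; M(NaCl) = 22.99 + 35.45 = 58.44 g/mol.
a³ = (5.640 × 10^-8 cm)³ = 1.794 × 10^-22 cm³.
ρ = 4 × 58.44 / (6.022 × 10²³ × 1.794 × 10^-22) = 2.164 g/cm³ = 2160 kg/m³.

2160 kg/m³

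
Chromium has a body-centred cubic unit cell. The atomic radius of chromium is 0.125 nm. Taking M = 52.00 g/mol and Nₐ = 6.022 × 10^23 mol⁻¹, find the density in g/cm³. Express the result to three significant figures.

In a BCC lattice, atoms touch along the body diagonal, so √3·a = 4r, giving a = 0.2887 nm = 2.887 × 10^-8 cm.
With Z = 2, ρ = Z·M/(N_A·a³) = 2 × 52.00 / (6.022 × 10²³ × 2.406 × 10^-23) = 7.179 g/cm³.

7.18 g/cm³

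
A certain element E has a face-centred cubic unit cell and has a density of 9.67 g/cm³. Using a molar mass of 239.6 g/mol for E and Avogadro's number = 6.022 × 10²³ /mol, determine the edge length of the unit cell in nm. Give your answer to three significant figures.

With Z = 4 atoms per FCC cell, a³ = Z·M/(N_A·ρ) = 4 × 239.6 / (6.022 × 10²³ × 9.670 g/cm³) = 1.646 × 10^-22 cm³.
a = (1.646 × 10^-22)^(1/3) = 5.480 × 10^-8 cm = 0.548 nm.

0.548 nm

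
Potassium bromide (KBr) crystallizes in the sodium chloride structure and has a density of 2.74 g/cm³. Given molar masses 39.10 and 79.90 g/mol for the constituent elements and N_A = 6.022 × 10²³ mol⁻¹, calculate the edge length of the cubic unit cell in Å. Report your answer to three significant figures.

M(KBr) = 119.0 g/mol; Z = 4 formula units per cell.
a³ = Z·M/(N_A·ρ) = 4 × 119.0 / (6.022 × 10²³ × 2.74) = 2.885 × 10^-22 cm³, so a = 6.608 × 10^-8 cm = 6.61 Å.

6.61 Å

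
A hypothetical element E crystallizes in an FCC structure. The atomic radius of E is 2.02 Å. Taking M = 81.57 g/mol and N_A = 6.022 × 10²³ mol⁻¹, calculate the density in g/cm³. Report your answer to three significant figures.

In an FCC lattice, atoms touch along the face diagonal, so √2·a = 4r, giving a = 5.713 Å = 5.713 × 10^-8 cm.
With Z = 4, ρ = Z·M/(N_A·a³) = 4 × 81.57 / (6.022 × 10²³ × 1.865 × 10^-22) = 2.905 g/cm³.

2.91 g/cm³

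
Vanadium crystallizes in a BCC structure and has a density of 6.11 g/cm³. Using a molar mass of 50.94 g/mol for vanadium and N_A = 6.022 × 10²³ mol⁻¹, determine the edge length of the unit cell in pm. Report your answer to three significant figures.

303 pm

With Z = 2 atoms per BCC cell, a³ = Z·M/(N_A·ρ) = 2 × 50.94 / (6.022 × 10²³ × 6.110 g/cm³) = 2.769 × 10^-23 cm³.
a = (2.769 × 10^-23)^(1/3) = 3.025 × 10^-8 cm = 303 pm.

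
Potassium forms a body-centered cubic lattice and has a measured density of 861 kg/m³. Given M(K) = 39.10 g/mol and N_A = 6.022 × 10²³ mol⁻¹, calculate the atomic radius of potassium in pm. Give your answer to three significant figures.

230 pm

For a BCC cell (Z = 2), a³ = Z·M/(N_A·ρ) = 2 × 39.10 / (6.022 × 10²³ × 0.8610) = 1.508 × 10^-22 cm³, so a = 5.323 × 10^-8 cm = 532.3 pm.
Atoms touch along the body diagonal, so √3·a = 4r, so r = 0.4330 × a = 230 pm.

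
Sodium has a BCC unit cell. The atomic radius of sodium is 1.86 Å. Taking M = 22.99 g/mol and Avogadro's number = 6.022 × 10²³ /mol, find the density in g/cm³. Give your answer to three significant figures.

0.963 g/cm³

In a BCC lattice, atoms touch along the body diagonal, so √3·a = 4r, giving a = 4.295 Å = 4.295 × 10^-8 cm.
With Z = 2, ρ = Z·M/(N_A·a³) = 2 × 22.99 / (6.022 × 10²³ × 7.926 × 10^-23) = 0.9634 g/cm³.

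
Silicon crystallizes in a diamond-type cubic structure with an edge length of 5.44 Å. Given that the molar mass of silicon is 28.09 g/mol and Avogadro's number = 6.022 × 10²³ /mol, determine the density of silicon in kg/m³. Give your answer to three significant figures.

2320 kg/m³

A diamond cubic unit cell contains Z = 8 atoms.
Cell volume: a³ = (5.44 Å)³ = (5.440 × 10^-8 cm)³ = 1.610 × 10^-22 cm³.
ρ = Z·M/(N_A·a³) = 8 × 28.09 / (6.022 × 10²³ × 1.610 × 10^-22) = 2.318 g/cm³ = 2320 kg/m³.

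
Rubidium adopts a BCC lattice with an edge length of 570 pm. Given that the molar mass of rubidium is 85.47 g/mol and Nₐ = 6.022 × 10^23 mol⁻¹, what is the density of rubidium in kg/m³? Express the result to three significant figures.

1530 kg/m³

A BCC unit cell contains Z = 2 atoms.
Cell volume: a³ = (570 pm)³ = (5.700 × 10^-8 cm)³ = 1.852 × 10^-22 cm³.
ρ = Z·M/(N_A·a³) = 2 × 85.47 / (6.022 × 10²³ × 1.852 × 10^-22) = 1.533 g/cm³ = 1530 kg/m³.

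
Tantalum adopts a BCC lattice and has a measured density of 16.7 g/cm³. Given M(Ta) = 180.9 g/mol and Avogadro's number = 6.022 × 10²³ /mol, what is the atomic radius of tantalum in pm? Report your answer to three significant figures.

143 pm

For a BCC cell (Z = 2), a³ = Z·M/(N_A·ρ) = 2 × 180.9 / (6.022 × 10²³ × 16.70) = 3.598 × 10^-23 cm³, so a = 3.301 × 10^-8 cm = 330.1 pm.
Atoms touch along the body diagonal, so √3·a = 4r, so r = 0.4330 × a = 143 pm.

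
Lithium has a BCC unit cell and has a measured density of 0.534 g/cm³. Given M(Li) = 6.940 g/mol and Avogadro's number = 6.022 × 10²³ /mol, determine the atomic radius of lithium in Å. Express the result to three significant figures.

For a BCC cell (Z = 2), a³ = Z·M/(N_A·ρ) = 2 × 6.940 / (6.022 × 10²³ × 0.5340) = 4.316 × 10^-23 cm³, so a = 3.508 × 10^-8 cm = 3.508 Å.
Atoms touch along the body diagonal, so √3·a = 4r, so r = 0.4330 × a = 1.52 Å.

1.52 Å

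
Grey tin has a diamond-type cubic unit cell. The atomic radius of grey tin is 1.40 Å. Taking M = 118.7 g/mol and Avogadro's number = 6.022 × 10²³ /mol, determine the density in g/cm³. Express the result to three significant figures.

In a diamond cubic lattice, nearest neighbors lie along the body diagonal with √3·a = 8r, giving a = 6.466 Å = 6.466 × 10^-8 cm.
With Z = 8, ρ = Z·M/(N_A·a³) = 8 × 118.7 / (6.022 × 10²³ × 2.704 × 10^-22) = 5.832 g/cm³.

5.83 g/cm³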